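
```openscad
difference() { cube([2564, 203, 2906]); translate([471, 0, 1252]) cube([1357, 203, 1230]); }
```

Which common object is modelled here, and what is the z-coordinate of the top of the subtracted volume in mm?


A wall with a window opening. The window head height is 2482 mm.

A wall with a rectangular opening subtracted — a window. Sill at z = 1252, opening 1230 mm tall, so the head is at 1252 + 1230 = 2482 mm.


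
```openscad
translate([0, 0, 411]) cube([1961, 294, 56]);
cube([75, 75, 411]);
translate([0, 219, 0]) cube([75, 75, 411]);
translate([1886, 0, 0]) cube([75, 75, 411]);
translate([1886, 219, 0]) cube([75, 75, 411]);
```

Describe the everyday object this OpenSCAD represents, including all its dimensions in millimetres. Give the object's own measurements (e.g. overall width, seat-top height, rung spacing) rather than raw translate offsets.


A bench: a 1961×294 mm seat slab, 56 mm thick, top at z = 467 mm, on four 75×75 mm square legs flush with the seat corners and standing on z = 0.


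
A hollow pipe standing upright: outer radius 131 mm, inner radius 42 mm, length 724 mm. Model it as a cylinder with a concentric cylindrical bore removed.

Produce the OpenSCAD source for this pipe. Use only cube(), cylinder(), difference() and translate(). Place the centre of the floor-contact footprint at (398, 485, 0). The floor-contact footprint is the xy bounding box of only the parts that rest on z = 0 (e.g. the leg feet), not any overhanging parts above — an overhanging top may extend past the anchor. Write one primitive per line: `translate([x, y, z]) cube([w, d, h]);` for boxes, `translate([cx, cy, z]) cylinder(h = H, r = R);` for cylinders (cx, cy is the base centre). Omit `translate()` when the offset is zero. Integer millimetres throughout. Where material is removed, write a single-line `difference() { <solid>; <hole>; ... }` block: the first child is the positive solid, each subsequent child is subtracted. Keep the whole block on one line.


difference() { translate([398, 485, 0]) cylinder(h = 724, r = 131); translate([398, 485, 0]) cylinder(h = 724, r = 42); }


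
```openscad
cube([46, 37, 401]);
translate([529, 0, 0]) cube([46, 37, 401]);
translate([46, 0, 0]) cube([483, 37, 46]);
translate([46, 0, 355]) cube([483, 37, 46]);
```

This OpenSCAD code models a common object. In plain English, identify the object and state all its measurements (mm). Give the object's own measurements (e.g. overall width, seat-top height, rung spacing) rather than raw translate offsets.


A rectangular picture frame lying in the x–z plane (depth along y). The opening is 483 mm wide (x) by 309 mm tall (z), surrounded by a border 46 mm wide on all four sides. The frame is 37 mm deep and is made of two full-height vertical stiles with two horizontal rails fitted between them.


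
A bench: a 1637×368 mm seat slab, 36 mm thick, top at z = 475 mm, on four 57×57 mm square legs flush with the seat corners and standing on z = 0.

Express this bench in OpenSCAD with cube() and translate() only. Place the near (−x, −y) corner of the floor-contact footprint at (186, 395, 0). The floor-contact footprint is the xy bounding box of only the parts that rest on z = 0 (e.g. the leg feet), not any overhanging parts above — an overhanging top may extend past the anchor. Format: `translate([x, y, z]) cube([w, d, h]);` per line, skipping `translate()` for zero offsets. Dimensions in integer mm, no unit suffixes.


translate([186, 395, 439]) cube([1637, 368, 36]);
translate([186, 395, 0]) cube([57, 57, 439]);
translate([186, 706, 0]) cube([57, 57, 439]);
translate([1766, 395, 0]) cube([57, 57, 439]);
translate([1766, 706, 0]) cube([57, 57, 439]);


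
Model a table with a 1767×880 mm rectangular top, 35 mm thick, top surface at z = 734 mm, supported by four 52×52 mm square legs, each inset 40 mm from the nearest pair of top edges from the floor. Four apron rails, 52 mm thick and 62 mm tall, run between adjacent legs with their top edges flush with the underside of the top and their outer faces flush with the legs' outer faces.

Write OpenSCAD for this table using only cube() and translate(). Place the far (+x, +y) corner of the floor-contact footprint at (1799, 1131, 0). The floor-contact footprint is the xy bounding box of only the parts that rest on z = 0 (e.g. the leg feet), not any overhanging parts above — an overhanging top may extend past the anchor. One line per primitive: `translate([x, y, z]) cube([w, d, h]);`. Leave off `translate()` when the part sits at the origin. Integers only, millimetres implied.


translate([72, 291, 699]) cube([1767, 880, 35]);
translate([112, 331, 0]) cube([52, 52, 699]);
translate([1747, 331, 0]) cube([52, 52, 699]);
translate([112, 1079, 0]) cube([52, 52, 699]);
translate([1747, 1079, 0]) cube([52, 52, 699]);
translate([164, 331, 637]) cube([1583, 52, 62]);
translate([164, 1079, 637]) cube([1583, 52, 62]);
translate([112, 383, 637]) cube([52, 696, 62]);
translate([1747, 383, 637]) cube([52, 696, 62]);


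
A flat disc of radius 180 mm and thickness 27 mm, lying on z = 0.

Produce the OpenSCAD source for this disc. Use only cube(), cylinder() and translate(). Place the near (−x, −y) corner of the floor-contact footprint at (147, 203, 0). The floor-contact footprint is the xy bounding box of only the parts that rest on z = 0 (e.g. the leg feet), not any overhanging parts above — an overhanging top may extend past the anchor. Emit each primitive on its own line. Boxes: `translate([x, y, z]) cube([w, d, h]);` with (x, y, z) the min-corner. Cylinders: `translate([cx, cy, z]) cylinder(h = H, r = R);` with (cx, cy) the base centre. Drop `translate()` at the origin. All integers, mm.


translate([327, 383, 0]) cylinder(h = 27, r = 180);


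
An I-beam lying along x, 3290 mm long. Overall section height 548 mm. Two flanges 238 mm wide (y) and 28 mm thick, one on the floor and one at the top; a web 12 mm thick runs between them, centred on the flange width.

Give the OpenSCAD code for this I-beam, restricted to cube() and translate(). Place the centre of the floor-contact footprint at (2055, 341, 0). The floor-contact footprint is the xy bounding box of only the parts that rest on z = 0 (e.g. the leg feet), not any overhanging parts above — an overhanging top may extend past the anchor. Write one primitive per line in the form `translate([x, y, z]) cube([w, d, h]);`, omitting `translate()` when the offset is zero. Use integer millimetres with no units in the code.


translate([410, 222, 0]) cube([3290, 238, 28]);
translate([410, 335, 28]) cube([3290, 12, 492]);
translate([410, 222, 520]) cube([3290, 238, 28]);


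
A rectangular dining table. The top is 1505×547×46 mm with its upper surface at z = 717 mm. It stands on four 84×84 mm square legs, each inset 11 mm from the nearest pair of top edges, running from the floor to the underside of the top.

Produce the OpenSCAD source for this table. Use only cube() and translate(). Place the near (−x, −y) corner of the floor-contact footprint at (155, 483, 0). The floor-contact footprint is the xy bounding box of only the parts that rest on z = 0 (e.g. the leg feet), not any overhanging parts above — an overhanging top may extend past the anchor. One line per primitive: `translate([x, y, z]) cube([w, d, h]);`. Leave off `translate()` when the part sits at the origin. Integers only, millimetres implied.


translate([144, 472, 671]) cube([1505, 547, 46]);
translate([155, 483, 0]) cube([84, 84, 671]);
translate([1554, 483, 0]) cube([84, 84, 671]);
translate([155, 924, 0]) cube([84, 84, 671]);
translate([1554, 924, 0]) cube([84, 84, 671]);


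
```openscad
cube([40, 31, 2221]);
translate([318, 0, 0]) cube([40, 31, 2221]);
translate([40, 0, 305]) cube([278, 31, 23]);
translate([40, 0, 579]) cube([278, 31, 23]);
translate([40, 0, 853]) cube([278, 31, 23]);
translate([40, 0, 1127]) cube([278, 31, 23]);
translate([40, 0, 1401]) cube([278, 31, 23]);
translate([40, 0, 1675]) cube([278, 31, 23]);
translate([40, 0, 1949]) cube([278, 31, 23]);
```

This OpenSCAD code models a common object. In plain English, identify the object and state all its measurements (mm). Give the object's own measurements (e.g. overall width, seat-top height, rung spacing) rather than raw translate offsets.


A straight ladder. Two 40×31 mm vertical rails, 2221 mm tall, stand 358 mm apart (outside-to-outside) with their front faces coplanar on the −y side. 7 rungs, each 31 mm deep and 23 mm tall, span between the inner faces of the rails, front faces flush with the rails. The lowest rung's underside is at z = 305 mm and rungs are spaced 274 mm apart (underside to underside).


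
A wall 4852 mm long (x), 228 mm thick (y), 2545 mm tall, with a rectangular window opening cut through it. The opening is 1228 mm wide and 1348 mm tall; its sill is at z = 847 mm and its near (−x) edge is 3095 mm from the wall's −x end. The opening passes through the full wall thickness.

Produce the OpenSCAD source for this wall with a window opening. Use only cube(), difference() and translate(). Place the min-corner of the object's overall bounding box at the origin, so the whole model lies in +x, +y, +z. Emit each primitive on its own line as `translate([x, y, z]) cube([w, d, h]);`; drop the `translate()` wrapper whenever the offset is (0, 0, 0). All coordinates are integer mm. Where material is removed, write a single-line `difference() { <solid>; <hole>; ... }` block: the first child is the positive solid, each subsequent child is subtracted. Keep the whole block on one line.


difference() { cube([4852, 228, 2545]); translate([3095, 0, 847]) cube([1228, 228, 1348]); }


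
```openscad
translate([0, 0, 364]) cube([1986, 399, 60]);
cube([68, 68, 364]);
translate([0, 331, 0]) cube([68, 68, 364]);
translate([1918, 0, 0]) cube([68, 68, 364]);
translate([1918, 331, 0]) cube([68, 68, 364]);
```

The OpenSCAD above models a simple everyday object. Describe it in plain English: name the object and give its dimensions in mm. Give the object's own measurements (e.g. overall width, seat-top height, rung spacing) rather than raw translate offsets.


A bench: a 1986×399 mm seat slab, 60 mm thick, top at z = 424 mm, on four 68×68 mm square legs flush with the seat corners and standing on z = 0.


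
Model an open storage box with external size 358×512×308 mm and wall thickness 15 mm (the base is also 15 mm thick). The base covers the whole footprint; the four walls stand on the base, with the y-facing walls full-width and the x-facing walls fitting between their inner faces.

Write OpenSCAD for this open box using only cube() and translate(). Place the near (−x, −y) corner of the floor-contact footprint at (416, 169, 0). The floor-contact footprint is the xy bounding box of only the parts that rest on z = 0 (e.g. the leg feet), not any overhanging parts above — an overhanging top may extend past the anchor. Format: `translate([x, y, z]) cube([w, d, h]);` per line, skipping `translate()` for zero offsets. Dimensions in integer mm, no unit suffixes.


translate([416, 169, 0]) cube([358, 512, 15]);
translate([416, 169, 15]) cube([358, 15, 293]);
translate([416, 666, 15]) cube([358, 15, 293]);
translate([416, 184, 15]) cube([15, 482, 293]);
translate([759, 184, 15]) cube([15, 482, 293]);


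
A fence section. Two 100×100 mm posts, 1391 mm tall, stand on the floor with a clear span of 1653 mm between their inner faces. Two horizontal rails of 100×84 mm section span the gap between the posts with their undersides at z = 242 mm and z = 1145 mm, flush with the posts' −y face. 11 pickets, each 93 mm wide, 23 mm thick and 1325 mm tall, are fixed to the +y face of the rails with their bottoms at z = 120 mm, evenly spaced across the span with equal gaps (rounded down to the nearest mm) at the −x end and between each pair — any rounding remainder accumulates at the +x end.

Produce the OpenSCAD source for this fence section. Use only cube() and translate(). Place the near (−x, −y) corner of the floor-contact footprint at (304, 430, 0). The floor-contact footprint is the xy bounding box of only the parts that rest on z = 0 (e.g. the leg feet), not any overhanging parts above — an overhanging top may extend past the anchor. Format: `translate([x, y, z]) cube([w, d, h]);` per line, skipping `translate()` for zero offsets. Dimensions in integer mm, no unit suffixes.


translate([304, 430, 0]) cube([100, 100, 1391]);
translate([2057, 430, 0]) cube([100, 100, 1391]);
translate([404, 430, 242]) cube([1653, 100, 84]);
translate([404, 430, 1145]) cube([1653, 100, 84]);
translate([456, 530, 120]) cube([93, 23, 1325]);
translate([601, 530, 120]) cube([93, 23, 1325]);
translate([746, 530, 120]) cube([93, 23, 1325]);
translate([891, 530, 120]) cube([93, 23, 1325]);
translate([1036, 530, 120]) cube([93, 23, 1325]);
translate([1181, 530, 120]) cube([93, 23, 1325]);
translate([1326, 530, 120]) cube([93, 23, 1325]);
translate([1471, 530, 120]) cube([93, 23, 1325]);
translate([1616, 530, 120]) cube([93, 23, 1325]);
translate([1761, 530, 120]) cube([93, 23, 1325]);
translate([1906, 530, 120]) cube([93, 23, 1325]);


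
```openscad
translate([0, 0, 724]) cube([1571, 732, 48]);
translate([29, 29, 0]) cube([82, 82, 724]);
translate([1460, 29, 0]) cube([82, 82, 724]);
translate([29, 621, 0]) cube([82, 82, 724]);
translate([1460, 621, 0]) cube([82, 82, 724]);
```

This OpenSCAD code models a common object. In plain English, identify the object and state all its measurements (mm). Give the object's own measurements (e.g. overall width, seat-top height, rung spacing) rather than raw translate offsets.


A table: top 1571 mm (x) × 732 mm (y), 48 mm thick, upper face at z = 772 mm, on four 82×82 mm square legs, each inset 29 mm from the nearest pair of top edges from z = 0 to the bottom of the top.


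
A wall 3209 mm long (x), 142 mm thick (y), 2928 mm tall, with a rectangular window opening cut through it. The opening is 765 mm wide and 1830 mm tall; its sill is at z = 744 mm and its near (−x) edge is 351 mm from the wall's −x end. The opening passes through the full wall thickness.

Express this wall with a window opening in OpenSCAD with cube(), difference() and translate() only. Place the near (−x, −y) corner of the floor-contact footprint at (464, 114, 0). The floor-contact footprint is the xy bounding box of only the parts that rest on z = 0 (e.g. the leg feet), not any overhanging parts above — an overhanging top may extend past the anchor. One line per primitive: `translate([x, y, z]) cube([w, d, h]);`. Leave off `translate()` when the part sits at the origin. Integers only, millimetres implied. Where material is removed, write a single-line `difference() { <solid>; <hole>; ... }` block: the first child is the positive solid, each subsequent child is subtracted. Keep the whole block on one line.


difference() { translate([464, 114, 0]) cube([3209, 142, 2928]); translate([815, 114, 744]) cube([765, 142, 1830]); }


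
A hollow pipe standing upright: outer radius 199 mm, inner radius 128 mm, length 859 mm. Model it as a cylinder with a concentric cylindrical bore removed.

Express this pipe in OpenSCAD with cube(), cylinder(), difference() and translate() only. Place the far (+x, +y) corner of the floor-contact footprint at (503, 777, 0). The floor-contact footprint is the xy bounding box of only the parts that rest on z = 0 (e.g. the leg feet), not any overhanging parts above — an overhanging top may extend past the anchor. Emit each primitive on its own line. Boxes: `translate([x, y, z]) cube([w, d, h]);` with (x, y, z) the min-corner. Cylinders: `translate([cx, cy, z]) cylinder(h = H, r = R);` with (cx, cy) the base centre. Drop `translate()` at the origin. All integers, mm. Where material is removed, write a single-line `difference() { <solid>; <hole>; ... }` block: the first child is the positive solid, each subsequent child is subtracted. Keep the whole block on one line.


difference() { translate([304, 578, 0]) cylinder(h = 859, r = 199); translate([304, 578, 0]) cylinder(h = 859, r = 128); }


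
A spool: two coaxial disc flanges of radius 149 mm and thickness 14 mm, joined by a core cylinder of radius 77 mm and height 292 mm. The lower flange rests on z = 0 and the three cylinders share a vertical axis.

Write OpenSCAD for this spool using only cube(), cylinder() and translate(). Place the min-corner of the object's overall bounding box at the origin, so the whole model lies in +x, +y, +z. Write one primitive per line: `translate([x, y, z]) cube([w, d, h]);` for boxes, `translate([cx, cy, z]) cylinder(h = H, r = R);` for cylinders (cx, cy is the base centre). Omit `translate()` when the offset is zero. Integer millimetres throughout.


translate([149, 149, 0]) cylinder(h = 14, r = 149);
translate([149, 149, 14]) cylinder(h = 292, r = 77);
translate([149, 149, 306]) cylinder(h = 14, r = 149);


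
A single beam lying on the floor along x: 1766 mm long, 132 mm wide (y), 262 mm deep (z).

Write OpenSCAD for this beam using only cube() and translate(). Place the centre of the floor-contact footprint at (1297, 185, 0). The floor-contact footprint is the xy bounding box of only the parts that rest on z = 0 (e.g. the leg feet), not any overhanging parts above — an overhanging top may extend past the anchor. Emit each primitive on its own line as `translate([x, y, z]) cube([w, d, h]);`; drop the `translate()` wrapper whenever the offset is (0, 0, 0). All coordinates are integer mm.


translate([414, 119, 0]) cube([1766, 132, 262]);


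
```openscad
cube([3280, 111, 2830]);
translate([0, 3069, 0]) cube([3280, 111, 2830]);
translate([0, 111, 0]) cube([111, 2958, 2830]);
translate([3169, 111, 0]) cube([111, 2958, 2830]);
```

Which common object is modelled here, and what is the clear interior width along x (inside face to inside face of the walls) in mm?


A house (or room) frame. The interior width is 3058 mm.

Four 2830 mm walls enclosing a rectangle with no floor or roof — a room or house frame. Outside width is 3280 mm and wall thickness is 111 mm, so the interior width is 3280 − 2 × 111 = 3058 mm.


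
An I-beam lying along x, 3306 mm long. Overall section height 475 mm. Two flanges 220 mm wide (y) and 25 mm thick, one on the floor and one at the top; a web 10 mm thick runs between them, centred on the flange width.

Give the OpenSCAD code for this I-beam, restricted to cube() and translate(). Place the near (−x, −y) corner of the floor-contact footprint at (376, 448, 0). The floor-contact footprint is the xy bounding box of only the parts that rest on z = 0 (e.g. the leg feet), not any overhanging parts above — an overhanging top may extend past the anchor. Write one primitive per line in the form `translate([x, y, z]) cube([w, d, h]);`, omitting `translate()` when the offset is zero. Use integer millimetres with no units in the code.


translate([376, 448, 0]) cube([3306, 220, 25]);
translate([376, 553, 25]) cube([3306, 10, 425]);
translate([376, 448, 450]) cube([3306, 220, 25]);


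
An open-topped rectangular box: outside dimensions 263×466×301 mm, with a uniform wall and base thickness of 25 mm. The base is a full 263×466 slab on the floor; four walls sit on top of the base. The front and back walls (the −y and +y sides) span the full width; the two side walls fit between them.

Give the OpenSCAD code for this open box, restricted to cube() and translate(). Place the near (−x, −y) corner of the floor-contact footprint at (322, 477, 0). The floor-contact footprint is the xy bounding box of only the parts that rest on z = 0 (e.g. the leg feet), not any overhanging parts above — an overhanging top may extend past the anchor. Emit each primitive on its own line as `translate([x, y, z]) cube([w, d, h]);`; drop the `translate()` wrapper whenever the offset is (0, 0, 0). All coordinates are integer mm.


translate([322, 477, 0]) cube([263, 466, 25]);
translate([322, 477, 25]) cube([263, 25, 276]);
translate([322, 918, 25]) cube([263, 25, 276]);
translate([322, 502, 25]) cube([25, 416, 276]);
translate([560, 502, 25]) cube([25, 416, 276]);


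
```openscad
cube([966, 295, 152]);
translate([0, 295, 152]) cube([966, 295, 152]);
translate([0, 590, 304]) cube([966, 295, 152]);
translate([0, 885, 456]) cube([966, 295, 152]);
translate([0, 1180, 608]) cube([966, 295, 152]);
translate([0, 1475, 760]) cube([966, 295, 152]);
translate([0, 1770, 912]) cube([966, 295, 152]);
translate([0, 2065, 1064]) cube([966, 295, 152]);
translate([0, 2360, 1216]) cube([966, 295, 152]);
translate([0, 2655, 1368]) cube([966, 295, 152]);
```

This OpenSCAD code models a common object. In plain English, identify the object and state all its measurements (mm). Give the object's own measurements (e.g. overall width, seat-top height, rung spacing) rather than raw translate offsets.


A straight staircase of 10 solid steps. Each step is 966 mm wide (x), 295 mm deep (y, the going) and 152 mm tall (the rise). The first step rests on the floor; each subsequent step sits one going further in +y and one rise higher in +z, directly behind and above the previous step with no overlap.


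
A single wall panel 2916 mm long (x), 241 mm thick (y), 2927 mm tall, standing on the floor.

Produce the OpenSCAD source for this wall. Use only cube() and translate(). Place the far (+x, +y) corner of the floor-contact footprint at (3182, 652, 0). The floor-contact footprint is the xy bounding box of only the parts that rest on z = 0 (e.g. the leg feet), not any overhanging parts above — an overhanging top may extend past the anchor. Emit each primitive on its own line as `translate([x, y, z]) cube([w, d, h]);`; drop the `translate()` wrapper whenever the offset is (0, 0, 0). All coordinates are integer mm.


translate([266, 411, 0]) cube([2916, 241, 2927]);


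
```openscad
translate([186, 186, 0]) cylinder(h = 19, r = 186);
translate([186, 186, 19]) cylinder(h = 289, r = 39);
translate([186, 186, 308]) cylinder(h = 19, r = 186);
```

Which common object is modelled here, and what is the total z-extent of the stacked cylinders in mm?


A spool. The overall height is 327 mm.

Three coaxial cylinders, large–small–large — a spool. Two 19 mm flanges and a 289 mm core give 19 + 289 + 19 = 327 mm.


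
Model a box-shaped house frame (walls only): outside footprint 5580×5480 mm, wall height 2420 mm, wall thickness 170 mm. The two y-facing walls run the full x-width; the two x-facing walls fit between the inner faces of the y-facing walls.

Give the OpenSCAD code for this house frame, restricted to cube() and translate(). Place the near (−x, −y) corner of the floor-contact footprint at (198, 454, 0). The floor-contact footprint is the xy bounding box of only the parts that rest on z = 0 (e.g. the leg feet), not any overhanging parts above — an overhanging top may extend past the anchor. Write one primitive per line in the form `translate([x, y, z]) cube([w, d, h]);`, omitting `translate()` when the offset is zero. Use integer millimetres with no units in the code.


translate([198, 454, 0]) cube([5580, 170, 2420]);
translate([198, 5764, 0]) cube([5580, 170, 2420]);
translate([198, 624, 0]) cube([170, 5140, 2420]);
translate([5608, 624, 0]) cube([170, 5140, 2420]);


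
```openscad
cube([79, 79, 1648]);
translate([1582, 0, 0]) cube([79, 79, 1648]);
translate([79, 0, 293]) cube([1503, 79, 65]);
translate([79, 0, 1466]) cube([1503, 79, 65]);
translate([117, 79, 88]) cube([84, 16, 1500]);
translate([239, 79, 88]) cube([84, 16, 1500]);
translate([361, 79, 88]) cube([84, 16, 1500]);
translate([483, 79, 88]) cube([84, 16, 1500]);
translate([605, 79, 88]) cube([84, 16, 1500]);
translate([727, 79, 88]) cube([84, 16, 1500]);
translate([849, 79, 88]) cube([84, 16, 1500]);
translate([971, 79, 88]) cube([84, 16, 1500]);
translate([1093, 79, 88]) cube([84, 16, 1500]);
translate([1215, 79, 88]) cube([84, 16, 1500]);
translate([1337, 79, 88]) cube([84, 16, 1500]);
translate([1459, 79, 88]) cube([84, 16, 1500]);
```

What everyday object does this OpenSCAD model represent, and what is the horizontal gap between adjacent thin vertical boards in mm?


A fence section. The picket gap is 38 mm.

Two posts, two rails, 12 pickets — a fence section. Span 1503 mm holds 12 pickets of 84 mm with 13 equal gaps: ⌊(1503 − 12·84) / 13⌋ = 38 mm.


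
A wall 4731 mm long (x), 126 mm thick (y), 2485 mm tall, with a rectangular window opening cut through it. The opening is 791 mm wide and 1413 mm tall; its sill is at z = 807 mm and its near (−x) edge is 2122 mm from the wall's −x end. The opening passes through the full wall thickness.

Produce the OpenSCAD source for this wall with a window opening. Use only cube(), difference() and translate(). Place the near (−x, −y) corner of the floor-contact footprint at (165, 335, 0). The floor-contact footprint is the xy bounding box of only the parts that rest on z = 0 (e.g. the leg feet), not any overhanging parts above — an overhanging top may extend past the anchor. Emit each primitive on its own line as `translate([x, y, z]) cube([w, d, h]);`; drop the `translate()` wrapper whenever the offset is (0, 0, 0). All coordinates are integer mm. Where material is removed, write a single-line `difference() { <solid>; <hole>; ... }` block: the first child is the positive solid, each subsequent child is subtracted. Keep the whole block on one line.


difference() { translate([165, 335, 0]) cube([4731, 126, 2485]); translate([2287, 335, 807]) cube([791, 126, 1413]); }


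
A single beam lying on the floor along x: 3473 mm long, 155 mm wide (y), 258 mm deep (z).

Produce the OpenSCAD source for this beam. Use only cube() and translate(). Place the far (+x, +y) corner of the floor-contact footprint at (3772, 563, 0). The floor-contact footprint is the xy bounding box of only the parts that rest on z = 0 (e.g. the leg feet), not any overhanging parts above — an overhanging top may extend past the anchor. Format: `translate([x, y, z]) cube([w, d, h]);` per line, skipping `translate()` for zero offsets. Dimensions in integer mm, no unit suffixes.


translate([299, 408, 0]) cube([3473, 155, 258]);


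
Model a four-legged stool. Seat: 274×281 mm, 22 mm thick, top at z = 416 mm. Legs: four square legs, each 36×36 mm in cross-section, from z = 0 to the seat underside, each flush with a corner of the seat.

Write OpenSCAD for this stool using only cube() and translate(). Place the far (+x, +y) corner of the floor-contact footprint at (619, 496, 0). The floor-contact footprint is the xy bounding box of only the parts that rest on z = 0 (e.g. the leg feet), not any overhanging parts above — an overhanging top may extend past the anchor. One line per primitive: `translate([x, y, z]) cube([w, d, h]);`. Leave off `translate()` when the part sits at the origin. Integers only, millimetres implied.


translate([345, 215, 394]) cube([274, 281, 22]);
translate([345, 215, 0]) cube([36, 36, 394]);
translate([583, 215, 0]) cube([36, 36, 394]);
translate([345, 460, 0]) cube([36, 36, 394]);
translate([583, 460, 0]) cube([36, 36, 394]);


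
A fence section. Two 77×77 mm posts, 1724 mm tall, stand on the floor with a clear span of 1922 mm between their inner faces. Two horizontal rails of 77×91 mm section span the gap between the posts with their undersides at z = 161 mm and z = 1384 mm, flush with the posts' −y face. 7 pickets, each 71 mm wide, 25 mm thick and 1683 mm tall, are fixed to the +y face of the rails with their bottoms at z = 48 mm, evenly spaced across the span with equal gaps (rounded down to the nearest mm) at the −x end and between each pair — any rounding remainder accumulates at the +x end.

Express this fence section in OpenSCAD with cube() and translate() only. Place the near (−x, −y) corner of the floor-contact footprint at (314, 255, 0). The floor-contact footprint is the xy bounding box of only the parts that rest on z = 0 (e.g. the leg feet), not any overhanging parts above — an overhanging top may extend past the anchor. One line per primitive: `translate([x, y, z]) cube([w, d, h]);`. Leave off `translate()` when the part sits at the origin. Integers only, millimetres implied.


translate([314, 255, 0]) cube([77, 77, 1724]);
translate([2313, 255, 0]) cube([77, 77, 1724]);
translate([391, 255, 161]) cube([1922, 77, 91]);
translate([391, 255, 1384]) cube([1922, 77, 91]);
translate([569, 332, 48]) cube([71, 25, 1683]);
translate([818, 332, 48]) cube([71, 25, 1683]);
translate([1067, 332, 48]) cube([71, 25, 1683]);
translate([1316, 332, 48]) cube([71, 25, 1683]);
translate([1565, 332, 48]) cube([71, 25, 1683]);
translate([1814, 332, 48]) cube([71, 25, 1683]);
translate([2063, 332, 48]) cube([71, 25, 1683]);


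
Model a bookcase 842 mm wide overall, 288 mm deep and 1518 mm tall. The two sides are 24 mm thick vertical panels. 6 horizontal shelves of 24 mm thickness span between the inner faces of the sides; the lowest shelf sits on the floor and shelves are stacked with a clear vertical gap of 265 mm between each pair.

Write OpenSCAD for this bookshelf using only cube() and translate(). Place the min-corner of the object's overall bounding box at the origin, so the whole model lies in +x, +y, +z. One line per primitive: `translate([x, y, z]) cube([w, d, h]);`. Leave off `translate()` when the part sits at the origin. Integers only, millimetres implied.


cube([24, 288, 1518]);
translate([818, 0, 0]) cube([24, 288, 1518]);
translate([24, 0, 0]) cube([794, 288, 24]);
translate([24, 0, 289]) cube([794, 288, 24]);
translate([24, 0, 578]) cube([794, 288, 24]);
translate([24, 0, 867]) cube([794, 288, 24]);
translate([24, 0, 1156]) cube([794, 288, 24]);
translate([24, 0, 1445]) cube([794, 288, 24]);


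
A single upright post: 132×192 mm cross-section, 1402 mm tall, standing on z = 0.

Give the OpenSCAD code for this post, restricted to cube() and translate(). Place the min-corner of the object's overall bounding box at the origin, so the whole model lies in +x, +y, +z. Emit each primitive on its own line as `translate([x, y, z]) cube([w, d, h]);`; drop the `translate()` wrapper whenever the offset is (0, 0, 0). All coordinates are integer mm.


cube([132, 192, 1402]);


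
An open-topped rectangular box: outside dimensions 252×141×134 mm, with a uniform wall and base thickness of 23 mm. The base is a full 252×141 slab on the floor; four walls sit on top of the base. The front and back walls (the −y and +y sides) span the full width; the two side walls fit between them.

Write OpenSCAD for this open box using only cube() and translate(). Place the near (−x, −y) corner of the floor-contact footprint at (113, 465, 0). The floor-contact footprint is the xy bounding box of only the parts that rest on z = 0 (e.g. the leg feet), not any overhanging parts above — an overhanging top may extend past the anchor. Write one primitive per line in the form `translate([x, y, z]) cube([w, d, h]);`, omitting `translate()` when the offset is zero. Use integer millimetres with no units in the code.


translate([113, 465, 0]) cube([252, 141, 23]);
translate([113, 465, 23]) cube([252, 23, 111]);
translate([113, 583, 23]) cube([252, 23, 111]);
translate([113, 488, 23]) cube([23, 95, 111]);
translate([342, 488, 23]) cube([23, 95, 111]);


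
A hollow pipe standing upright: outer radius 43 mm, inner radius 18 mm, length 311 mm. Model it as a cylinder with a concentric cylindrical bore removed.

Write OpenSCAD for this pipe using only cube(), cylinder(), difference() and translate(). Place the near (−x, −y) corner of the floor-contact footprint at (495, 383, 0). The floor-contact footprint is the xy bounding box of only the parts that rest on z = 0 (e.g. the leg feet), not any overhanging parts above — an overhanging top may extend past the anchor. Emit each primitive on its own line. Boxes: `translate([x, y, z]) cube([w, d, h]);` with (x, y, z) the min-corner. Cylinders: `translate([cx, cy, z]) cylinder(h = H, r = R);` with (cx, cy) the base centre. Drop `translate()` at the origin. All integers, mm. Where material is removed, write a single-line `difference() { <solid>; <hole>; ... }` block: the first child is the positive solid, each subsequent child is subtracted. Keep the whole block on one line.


difference() { translate([538, 426, 0]) cylinder(h = 311, r = 43); translate([538, 426, 0]) cylinder(h = 311, r = 18); }


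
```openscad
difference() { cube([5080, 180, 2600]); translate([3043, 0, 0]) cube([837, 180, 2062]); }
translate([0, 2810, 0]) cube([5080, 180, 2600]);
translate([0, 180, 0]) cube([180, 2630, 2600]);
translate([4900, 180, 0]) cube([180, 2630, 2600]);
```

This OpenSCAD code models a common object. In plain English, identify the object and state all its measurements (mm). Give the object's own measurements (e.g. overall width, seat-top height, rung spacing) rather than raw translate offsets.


A single room: four walls, each 2600 mm tall and 180 mm thick, enclosing an outside footprint 5080×2990 mm (x × y), no floor or roof. The front and back walls (−y and +y sides) run the full x-width; the side walls fit between their inner faces. A door opening 837 mm wide and 2062 mm tall is cut through the front wall from the floor up, its −x edge 3043 mm from the wall's −x end.


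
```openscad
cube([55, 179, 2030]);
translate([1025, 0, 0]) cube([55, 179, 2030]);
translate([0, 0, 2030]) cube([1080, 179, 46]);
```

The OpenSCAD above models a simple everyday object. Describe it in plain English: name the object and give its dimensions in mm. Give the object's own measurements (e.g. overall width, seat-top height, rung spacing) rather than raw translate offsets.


A door frame. The clear opening is 970 mm wide and 2030 mm high. Two 55 mm wide jambs, 179 mm deep, stand either side of the opening from the floor to the top of the opening. A 46 mm thick head sits across the top of both jambs, spanning the full outside width of the frame.


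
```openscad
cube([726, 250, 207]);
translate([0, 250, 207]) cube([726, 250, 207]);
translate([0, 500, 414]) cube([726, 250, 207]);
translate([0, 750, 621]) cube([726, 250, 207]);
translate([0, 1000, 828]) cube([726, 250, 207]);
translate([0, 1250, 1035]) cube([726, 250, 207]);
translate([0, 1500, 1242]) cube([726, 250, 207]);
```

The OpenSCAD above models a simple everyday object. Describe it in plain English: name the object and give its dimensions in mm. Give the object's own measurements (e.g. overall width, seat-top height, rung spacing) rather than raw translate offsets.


A straight staircase of 7 solid steps. Each step is 726 mm wide (x), 250 mm deep (y, the going) and 207 mm tall (the rise). The first step rests on the floor; each subsequent step sits one going further in +y and one rise higher in +z, directly behind and above the previous step with no overlap.


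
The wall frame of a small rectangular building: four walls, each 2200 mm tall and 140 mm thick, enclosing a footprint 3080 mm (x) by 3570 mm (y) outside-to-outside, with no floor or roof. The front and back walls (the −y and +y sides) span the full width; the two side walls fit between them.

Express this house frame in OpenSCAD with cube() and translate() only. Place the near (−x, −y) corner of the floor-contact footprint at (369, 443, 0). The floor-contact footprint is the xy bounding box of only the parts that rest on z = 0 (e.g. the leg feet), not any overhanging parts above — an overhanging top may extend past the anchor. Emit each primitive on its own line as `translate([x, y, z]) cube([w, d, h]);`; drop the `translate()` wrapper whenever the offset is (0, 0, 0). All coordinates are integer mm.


translate([369, 443, 0]) cube([3080, 140, 2200]);
translate([369, 3873, 0]) cube([3080, 140, 2200]);
translate([369, 583, 0]) cube([140, 3290, 2200]);
translate([3309, 583, 0]) cube([140, 3290, 2200]);


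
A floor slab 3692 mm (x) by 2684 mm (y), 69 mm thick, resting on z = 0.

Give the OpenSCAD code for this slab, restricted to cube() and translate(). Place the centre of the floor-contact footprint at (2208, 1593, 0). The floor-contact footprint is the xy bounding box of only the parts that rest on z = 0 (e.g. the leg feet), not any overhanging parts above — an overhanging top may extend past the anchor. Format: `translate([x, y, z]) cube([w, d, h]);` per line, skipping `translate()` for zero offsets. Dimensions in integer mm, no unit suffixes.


translate([362, 251, 0]) cube([3692, 2684, 69]);


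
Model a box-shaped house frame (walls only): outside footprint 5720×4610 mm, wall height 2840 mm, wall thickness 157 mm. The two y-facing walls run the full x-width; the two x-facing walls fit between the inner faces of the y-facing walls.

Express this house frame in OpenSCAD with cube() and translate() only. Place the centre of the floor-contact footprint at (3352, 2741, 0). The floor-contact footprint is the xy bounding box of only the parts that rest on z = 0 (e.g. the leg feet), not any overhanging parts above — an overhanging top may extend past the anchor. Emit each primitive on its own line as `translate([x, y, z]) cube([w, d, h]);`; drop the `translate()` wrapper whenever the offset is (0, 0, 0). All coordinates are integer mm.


translate([492, 436, 0]) cube([5720, 157, 2840]);
translate([492, 4889, 0]) cube([5720, 157, 2840]);
translate([492, 593, 0]) cube([157, 4296, 2840]);
translate([6055, 593, 0]) cube([157, 4296, 2840]);


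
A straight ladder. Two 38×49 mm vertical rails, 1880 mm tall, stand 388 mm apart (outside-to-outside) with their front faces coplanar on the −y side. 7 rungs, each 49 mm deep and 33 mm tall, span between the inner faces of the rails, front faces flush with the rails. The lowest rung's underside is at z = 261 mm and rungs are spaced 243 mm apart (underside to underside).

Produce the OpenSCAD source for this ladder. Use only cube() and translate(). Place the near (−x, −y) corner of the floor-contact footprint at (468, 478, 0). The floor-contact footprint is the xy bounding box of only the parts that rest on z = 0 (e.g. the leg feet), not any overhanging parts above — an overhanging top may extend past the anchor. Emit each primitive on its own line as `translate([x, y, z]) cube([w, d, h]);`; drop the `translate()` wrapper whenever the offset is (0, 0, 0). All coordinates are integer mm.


translate([468, 478, 0]) cube([38, 49, 1880]);
translate([818, 478, 0]) cube([38, 49, 1880]);
translate([506, 478, 261]) cube([312, 49, 33]);
translate([506, 478, 504]) cube([312, 49, 33]);
translate([506, 478, 747]) cube([312, 49, 33]);
translate([506, 478, 990]) cube([312, 49, 33]);
translate([506, 478, 1233]) cube([312, 49, 33]);
translate([506, 478, 1476]) cube([312, 49, 33]);
translate([506, 478, 1719]) cube([312, 49, 33]);


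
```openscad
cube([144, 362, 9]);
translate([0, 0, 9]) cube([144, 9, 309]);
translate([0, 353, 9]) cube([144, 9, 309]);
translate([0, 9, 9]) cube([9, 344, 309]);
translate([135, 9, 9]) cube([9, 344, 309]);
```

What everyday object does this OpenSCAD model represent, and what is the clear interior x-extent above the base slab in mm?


An open box. The internal width is 126 mm.

A 144×362 base slab with four walls standing on it — an open box. The base is 144 mm wide and the walls are 9 mm thick, so the internal width is 144 − 2 × 9 = 126 mm.


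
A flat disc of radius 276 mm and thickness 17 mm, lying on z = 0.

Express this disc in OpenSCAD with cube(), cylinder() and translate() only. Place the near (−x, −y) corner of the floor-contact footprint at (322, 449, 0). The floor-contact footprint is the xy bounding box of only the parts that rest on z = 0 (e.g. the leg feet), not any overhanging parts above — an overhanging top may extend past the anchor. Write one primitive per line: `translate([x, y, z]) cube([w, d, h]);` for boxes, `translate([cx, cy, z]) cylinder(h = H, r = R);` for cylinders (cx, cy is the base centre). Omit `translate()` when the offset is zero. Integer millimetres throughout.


translate([598, 725, 0]) cylinder(h = 17, r = 276);


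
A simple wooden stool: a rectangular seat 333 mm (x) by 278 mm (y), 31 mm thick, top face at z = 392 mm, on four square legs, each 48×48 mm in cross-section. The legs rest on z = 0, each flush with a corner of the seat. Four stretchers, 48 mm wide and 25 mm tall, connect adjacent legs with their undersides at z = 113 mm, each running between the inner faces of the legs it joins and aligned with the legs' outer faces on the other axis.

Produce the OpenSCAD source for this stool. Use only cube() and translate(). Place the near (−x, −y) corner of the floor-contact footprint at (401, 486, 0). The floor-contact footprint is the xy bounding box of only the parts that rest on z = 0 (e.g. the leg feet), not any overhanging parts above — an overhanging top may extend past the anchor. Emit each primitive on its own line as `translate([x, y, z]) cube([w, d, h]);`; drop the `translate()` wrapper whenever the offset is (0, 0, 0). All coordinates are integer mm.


translate([401, 486, 361]) cube([333, 278, 31]);
translate([401, 486, 0]) cube([48, 48, 361]);
translate([686, 486, 0]) cube([48, 48, 361]);
translate([401, 716, 0]) cube([48, 48, 361]);
translate([686, 716, 0]) cube([48, 48, 361]);
translate([449, 486, 113]) cube([237, 48, 25]);
translate([449, 716, 113]) cube([237, 48, 25]);
translate([401, 534, 113]) cube([48, 182, 25]);
translate([686, 534, 113]) cube([48, 182, 25]);
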